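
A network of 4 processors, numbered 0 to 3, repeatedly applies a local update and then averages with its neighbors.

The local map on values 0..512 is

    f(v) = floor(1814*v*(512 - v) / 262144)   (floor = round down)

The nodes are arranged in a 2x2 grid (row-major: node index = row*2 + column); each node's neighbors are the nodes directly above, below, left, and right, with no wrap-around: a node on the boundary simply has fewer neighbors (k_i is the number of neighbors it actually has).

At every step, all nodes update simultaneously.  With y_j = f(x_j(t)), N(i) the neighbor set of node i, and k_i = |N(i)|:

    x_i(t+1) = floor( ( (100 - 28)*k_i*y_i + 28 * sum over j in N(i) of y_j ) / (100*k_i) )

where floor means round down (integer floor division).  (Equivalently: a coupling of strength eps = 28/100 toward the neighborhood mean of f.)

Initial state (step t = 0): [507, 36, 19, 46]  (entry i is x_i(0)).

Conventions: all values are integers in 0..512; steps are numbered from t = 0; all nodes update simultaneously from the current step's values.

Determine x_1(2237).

Simulating step by step:
t=0: [507, 36, 19, 46]
t=1: [37, 108, 69, 132]
t=2: [158, 282, 217, 321]
t=3: [403, 436, 431, 429]
t=4: [283, 241, 250, 242]
t=5: [449, 450, 452, 452]
t=6: [193, 192, 188, 187]
t=7: [425, 424, 421, 420]
t=8: [256, 258, 263, 265]
t=9: [453, 452, 452, 452]
t=10: [184, 186, 186, 187]
t=11: [417, 418, 418, 419]
t=12: [273, 271, 271, 269]
t=13: [451, 451, 451, 451]
t=14: [190, 190, 190, 190]
t=15: [423, 423, 423, 423]
t=16: [260, 260, 260, 260]
t=17: [453, 453, 453, 453]
t=18: [184, 184, 184, 184]
t=19: [417, 417, 417, 417]
t=20: [274, 274, 274, 274]
t=21: [451, 451, 451, 451]

Answer: x_1(2237) = 451
Key observation: The state at step 13, [451, 451, 451, 451], reappears at step 21: the system is in a cycle of period 8 from step 13 on.  Therefore the state at step 2237 equals the state at step 13 + ((2237 - 13) mod 8) = 13, which is [451, 451, 451, 451].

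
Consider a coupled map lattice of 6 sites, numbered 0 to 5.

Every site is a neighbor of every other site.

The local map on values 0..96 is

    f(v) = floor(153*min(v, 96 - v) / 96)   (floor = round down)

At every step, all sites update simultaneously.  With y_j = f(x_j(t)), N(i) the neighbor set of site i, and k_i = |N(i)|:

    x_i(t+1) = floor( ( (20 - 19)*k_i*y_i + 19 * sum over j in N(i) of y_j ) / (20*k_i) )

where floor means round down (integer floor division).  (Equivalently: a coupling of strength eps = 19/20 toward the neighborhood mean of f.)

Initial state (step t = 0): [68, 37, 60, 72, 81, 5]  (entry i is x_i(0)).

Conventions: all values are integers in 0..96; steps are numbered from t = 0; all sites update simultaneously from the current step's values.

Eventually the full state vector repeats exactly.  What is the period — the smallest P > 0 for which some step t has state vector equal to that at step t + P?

Answer: 5
Key observation: The state at step 11, [74, 74, 74, 74, 74, 74], reappears at step 16 — and no state repeats earlier — so the cycle the system enters has period 5.

Derivation:
t=0: [68, 37, 60, 72, 81, 5]
t=1: [36, 35, 35, 37, 39, 42]
t=2: [59, 59, 59, 58, 58, 57]
t=3: [59, 59, 59, 59, 59, 58]
t=4: [58, 58, 58, 58, 58, 58]
t=5: [60, 60, 60, 60, 60, 60]
t=6: [57, 57, 57, 57, 57, 57]
t=7: [62, 62, 62, 62, 62, 62]
t=8: [54, 54, 54, 54, 54, 54]
t=9: [66, 66, 66, 66, 66, 66]
t=10: [47, 47, 47, 47, 47, 47]
t=11: [74, 74, 74, 74, 74, 74]
t=12: [35, 35, 35, 35, 35, 35]
t=13: [55, 55, 55, 55, 55, 55]
t=14: [65, 65, 65, 65, 65, 65]
t=15: [49, 49, 49, 49, 49, 49]
t=16: [74, 74, 74, 74, 74, 74]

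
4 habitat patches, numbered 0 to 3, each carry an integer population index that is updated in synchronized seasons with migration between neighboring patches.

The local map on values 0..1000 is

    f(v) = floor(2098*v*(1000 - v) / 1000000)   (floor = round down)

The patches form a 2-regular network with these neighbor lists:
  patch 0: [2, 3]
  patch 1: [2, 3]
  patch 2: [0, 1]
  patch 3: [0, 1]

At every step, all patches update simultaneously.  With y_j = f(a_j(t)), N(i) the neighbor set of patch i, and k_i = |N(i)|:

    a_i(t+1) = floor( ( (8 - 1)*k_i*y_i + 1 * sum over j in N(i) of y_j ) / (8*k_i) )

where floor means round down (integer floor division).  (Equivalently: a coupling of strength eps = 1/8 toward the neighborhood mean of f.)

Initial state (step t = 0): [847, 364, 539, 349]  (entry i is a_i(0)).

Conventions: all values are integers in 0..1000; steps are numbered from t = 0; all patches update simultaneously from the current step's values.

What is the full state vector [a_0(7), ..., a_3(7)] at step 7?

Answer: [523, 523, 523, 523]

Derivation:
t=0: [847, 364, 539, 349]
t=1: [299, 486, 503, 463]
t=2: [449, 523, 518, 516]
t=3: [519, 523, 522, 522]
t=4: [523, 523, 523, 523]
t=5: [523, 523, 523, 523]
t=6: [523, 523, 523, 523]
t=7: [523, 523, 523, 523]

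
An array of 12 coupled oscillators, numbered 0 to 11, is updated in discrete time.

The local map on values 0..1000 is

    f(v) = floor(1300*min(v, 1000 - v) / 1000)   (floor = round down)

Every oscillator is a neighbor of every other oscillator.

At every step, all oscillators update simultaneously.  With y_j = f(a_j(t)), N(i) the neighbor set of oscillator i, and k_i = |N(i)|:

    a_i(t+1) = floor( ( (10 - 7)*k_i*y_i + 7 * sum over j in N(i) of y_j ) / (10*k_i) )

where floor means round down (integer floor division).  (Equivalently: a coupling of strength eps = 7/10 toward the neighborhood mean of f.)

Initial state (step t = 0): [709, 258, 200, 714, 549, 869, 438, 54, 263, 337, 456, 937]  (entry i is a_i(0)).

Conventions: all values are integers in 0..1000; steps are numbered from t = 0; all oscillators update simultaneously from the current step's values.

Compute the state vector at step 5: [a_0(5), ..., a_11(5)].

Simulating step by step:
t=0: [709, 258, 200, 714, 549, 869, 438, 54, 263, 337, 456, 937]
t=1: [356, 345, 328, 354, 405, 306, 401, 283, 347, 370, 406, 285]
t=2: [455, 451, 446, 454, 470, 439, 469, 432, 452, 459, 470, 433]
t=3: [588, 587, 585, 588, 593, 583, 592, 581, 587, 589, 593, 581]
t=4: [535, 536, 536, 535, 534, 537, 534, 537, 536, 535, 534, 537]
t=5: [603, 603, 603, 603, 603, 602, 603, 602, 603, 603, 603, 602]

Answer: [603, 603, 603, 603, 603, 602, 603, 602, 603, 603, 603, 602]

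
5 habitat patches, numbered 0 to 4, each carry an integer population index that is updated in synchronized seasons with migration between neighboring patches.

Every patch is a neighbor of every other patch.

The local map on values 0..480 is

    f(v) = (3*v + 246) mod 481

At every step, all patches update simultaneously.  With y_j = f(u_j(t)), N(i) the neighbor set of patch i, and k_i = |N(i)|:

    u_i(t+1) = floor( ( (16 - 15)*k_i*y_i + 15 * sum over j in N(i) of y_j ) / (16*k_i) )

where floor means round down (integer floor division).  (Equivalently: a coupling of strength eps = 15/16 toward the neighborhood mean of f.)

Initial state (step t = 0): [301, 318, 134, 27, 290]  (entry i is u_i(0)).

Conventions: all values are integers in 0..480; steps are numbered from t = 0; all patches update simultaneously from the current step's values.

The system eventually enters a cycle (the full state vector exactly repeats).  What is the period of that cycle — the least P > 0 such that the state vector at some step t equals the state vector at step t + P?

Answer: 18
Key observation: The state at step 6, [470, 471, 470, 471, 470], reappears at step 24 — and no state repeats earlier — so the cycle the system enters has period 18.

Derivation:
t=0: [301, 318, 134, 27, 290]
t=1: [219, 210, 222, 195, 225]
t=2: [405, 409, 403, 417, 402]
t=3: [25, 23, 26, 19, 27]
t=4: [317, 318, 316, 320, 316]
t=5: [236, 235, 236, 234, 236]
t=6: [470, 471, 470, 471, 470]
t=7: [214, 213, 214, 213, 214]
t=8: [405, 406, 405, 406, 405]
t=9: [19, 18, 19, 18, 19]
t=10: [301, 302, 301, 302, 301]
t=11: [188, 187, 188, 187, 188]
t=12: [327, 328, 327, 328, 327]
t=13: [266, 265, 266, 265, 266]
t=14: [80, 81, 80, 81, 80]
t=15: [6, 5, 6, 5, 6]
t=16: [262, 263, 262, 263, 262]
t=17: [71, 70, 71, 70, 71]
t=18: [457, 458, 457, 458, 457]
t=19: [175, 174, 175, 174, 175]
t=20: [288, 289, 288, 289, 288]
t=21: [149, 148, 149, 148, 149]
t=22: [210, 211, 210, 211, 210]
t=23: [396, 395, 396, 395, 396]
t=24: [470, 471, 470, 471, 470]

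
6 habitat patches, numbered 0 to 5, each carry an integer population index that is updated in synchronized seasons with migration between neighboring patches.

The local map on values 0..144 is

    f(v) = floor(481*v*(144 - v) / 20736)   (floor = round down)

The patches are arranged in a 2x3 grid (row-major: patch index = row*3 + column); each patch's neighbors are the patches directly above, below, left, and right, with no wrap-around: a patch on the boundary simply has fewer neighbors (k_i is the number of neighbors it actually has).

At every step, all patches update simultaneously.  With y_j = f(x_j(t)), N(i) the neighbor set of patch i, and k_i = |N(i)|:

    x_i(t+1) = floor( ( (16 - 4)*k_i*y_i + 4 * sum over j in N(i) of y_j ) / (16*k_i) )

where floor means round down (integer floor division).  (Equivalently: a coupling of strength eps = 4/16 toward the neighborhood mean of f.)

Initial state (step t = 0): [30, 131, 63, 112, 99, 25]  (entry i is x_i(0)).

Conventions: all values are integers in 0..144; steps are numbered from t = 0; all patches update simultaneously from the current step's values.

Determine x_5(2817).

Answer: x_5(2817) = 68
Key observation: The state at step 8, [119, 119, 120, 119, 119, 119], reappears at step 12: the system is in a cycle of period 4 from step 8 on.  Therefore the state at step 2817 equals the state at step 8 + ((2817 - 8) mod 4) = 9, which is [69, 68, 66, 69, 69, 68].

Derivation:
t=0: [30, 131, 63, 112, 99, 25]
t=1: [74, 54, 102, 85, 93, 79]
t=2: [118, 111, 103, 115, 111, 115]
t=3: [73, 84, 92, 77, 82, 80]
t=4: [119, 115, 111, 118, 117, 116]
t=5: [70, 76, 82, 71, 73, 75]
t=6: [119, 119, 117, 120, 119, 119]
t=7: [68, 69, 72, 66, 68, 69]
t=8: [119, 119, 120, 119, 119, 119]
t=9: [69, 68, 66, 69, 69, 68]
t=10: [119, 119, 119, 120, 119, 119]
t=11: [68, 69, 69, 66, 68, 69]
t=12: [119, 119, 120, 119, 119, 119]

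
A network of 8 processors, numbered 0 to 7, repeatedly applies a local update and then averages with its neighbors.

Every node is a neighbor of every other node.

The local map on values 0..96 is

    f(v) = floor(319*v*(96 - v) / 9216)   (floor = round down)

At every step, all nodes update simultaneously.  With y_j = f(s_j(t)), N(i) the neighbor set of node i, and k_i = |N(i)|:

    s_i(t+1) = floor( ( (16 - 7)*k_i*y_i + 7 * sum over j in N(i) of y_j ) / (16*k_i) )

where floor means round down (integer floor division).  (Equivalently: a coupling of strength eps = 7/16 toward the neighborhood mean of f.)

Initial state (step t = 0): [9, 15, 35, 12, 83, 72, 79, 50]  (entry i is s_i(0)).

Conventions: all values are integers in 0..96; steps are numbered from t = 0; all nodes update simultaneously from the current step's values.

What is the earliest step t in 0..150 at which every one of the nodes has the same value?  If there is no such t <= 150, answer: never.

Answer: 4
Key observation: Synchronization is absorbing here: once all nodes are equal they stay equal, and step 4 is the first all-equal step.

Derivation:
t=0: [9, 15, 35, 12, 83, 72, 79, 50]  (not all equal)
t=1: [38, 45, 61, 41, 43, 54, 47, 64]  (not all equal)
t=2: [76, 77, 74, 77, 77, 77, 77, 73]  (not all equal)
t=3: [52, 51, 54, 51, 51, 51, 51, 55]  (not all equal)
t=4: [78, 78, 78, 78, 78, 78, 78, 78]  (all equal)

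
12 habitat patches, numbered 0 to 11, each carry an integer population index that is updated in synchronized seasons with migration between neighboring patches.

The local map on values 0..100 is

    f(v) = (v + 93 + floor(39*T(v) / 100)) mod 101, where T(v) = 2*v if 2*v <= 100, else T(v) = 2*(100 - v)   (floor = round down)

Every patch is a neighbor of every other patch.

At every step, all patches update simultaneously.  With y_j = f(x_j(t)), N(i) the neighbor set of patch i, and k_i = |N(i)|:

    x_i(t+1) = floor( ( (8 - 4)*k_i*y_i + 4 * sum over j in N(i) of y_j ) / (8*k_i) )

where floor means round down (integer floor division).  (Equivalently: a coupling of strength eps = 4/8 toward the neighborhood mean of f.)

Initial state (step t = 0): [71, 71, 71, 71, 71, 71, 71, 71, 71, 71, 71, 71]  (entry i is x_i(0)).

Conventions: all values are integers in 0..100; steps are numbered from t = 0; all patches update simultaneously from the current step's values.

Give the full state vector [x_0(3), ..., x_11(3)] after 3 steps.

Answer: [89, 89, 89, 89, 89, 89, 89, 89, 89, 89, 89, 89]

Derivation:
t=0: [71, 71, 71, 71, 71, 71, 71, 71, 71, 71, 71, 71]
t=1: [85, 85, 85, 85, 85, 85, 85, 85, 85, 85, 85, 85]
t=2: [88, 88, 88, 88, 88, 88, 88, 88, 88, 88, 88, 88]
t=3: [89, 89, 89, 89, 89, 89, 89, 89, 89, 89, 89, 89]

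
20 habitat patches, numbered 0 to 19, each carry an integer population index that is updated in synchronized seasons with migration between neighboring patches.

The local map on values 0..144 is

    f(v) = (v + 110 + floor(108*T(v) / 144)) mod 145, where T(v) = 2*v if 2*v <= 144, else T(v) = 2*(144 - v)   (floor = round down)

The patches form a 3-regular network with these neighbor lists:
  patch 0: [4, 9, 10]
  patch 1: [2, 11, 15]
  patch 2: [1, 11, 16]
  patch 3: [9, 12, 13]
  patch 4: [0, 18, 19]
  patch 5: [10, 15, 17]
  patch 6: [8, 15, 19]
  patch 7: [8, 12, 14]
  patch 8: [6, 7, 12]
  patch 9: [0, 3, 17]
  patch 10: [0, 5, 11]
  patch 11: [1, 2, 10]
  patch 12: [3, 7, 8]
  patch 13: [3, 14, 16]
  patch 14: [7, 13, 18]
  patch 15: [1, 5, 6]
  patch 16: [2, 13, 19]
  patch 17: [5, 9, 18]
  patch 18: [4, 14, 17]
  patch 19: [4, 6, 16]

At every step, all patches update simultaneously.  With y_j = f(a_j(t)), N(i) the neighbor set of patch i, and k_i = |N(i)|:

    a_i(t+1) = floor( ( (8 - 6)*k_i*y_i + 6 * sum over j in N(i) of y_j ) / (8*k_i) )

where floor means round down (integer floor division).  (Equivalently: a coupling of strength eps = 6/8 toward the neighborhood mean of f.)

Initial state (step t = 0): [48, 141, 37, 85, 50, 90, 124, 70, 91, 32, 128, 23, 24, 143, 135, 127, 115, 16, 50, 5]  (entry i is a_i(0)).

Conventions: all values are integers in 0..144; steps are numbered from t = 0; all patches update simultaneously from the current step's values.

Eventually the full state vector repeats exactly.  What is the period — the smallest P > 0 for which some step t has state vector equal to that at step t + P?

Simulating step by step:
t=0: [48, 141, 37, 85, 50, 90, 124, 70, 91, 32, 128, 23, 24, 143, 135, 127, 115, 16, 50, 5]
t=1: [84, 76, 78, 79, 96, 93, 123, 103, 104, 68, 90, 76, 109, 120, 113, 120, 102, 69, 74, 113]
t=2: [135, 137, 139, 130, 135, 132, 123, 127, 125, 138, 138, 141, 131, 129, 129, 129, 129, 137, 134, 126]
t=3: [112, 112, 112, 114, 114, 113, 117, 116, 117, 113, 112, 111, 116, 116, 115, 115, 115, 113, 113, 116]
t=4: [124, 124, 124, 123, 124, 124, 122, 122, 122, 124, 124, 125, 123, 123, 123, 123, 123, 124, 123, 123]
t=5: [119, 118, 118, 119, 119, 119, 119, 119, 119, 119, 118, 118, 119, 119, 119, 119, 119, 119, 119, 119]
t=6: [121, 121, 121, 121, 121, 121, 121, 121, 121, 121, 121, 122, 121, 121, 121, 121, 121, 121, 121, 121]
t=7: [120, 120, 120, 120, 120, 120, 120, 120, 120, 120, 120, 120, 120, 120, 120, 120, 120, 120, 120, 120]
t=8: [121, 121, 121, 121, 121, 121, 121, 121, 121, 121, 121, 121, 121, 121, 121, 121, 121, 121, 121, 121]
t=9: [120, 120, 120, 120, 120, 120, 120, 120, 120, 120, 120, 120, 120, 120, 120, 120, 120, 120, 120, 120]

Answer: 2
Key observation: The state at step 7, [120, 120, 120, 120, 120, 120, 120, 120, 120, 120, 120, 120, 120, 120, 120, 120, 120, 120, 120, 120], reappears at step 9 — and no state repeats earlier — so the cycle the system enters has period 2.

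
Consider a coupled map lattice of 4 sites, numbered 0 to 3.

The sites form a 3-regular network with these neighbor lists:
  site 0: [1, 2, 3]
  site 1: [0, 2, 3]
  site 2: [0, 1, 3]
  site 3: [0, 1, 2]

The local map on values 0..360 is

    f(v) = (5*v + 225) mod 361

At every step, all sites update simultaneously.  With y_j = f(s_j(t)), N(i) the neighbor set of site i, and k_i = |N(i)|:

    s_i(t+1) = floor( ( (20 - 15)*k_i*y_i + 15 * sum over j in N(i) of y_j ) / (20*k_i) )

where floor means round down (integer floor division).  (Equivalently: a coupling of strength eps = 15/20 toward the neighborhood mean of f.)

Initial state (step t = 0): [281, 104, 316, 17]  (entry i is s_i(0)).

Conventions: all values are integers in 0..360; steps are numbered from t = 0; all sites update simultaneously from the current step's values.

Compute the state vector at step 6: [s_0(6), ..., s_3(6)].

Simulating step by step:
t=0: [281, 104, 316, 17]
t=1: [129, 129, 129, 129]
t=2: [148, 148, 148, 148]
t=3: [243, 243, 243, 243]
t=4: [357, 357, 357, 357]
t=5: [205, 205, 205, 205]
t=6: [167, 167, 167, 167]

Answer: [167, 167, 167, 167]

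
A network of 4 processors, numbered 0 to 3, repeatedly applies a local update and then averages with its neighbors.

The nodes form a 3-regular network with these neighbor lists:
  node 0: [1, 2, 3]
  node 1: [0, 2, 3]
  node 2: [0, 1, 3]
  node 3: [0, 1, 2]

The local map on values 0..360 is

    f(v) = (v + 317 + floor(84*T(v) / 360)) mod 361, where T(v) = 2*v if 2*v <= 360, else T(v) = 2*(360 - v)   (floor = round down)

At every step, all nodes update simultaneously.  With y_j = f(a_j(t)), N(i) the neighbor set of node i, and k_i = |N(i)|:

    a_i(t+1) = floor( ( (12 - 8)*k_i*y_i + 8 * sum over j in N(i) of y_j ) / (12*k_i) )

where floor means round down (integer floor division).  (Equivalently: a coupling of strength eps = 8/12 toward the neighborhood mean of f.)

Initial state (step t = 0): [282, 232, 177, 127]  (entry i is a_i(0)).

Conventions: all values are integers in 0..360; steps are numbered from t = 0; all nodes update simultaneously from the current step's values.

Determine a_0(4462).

Answer: a_0(4462) = 264
Key observation: The state at step 7, [264, 264, 264, 264], reappears at step 8: the system is in a cycle of period 1 from step 7 on.  Therefore the state at step 4462 equals the state at step 7 + ((4462 - 7) mod 1) = 7, which is [264, 264, 264, 264].

Derivation:
t=0: [282, 232, 177, 127]
t=1: [225, 222, 219, 210]
t=2: [240, 240, 240, 240]
t=3: [252, 252, 252, 252]
t=4: [258, 258, 258, 258]
t=5: [261, 261, 261, 261]
t=6: [263, 263, 263, 263]
t=7: [264, 264, 264, 264]
t=8: [264, 264, 264, 264]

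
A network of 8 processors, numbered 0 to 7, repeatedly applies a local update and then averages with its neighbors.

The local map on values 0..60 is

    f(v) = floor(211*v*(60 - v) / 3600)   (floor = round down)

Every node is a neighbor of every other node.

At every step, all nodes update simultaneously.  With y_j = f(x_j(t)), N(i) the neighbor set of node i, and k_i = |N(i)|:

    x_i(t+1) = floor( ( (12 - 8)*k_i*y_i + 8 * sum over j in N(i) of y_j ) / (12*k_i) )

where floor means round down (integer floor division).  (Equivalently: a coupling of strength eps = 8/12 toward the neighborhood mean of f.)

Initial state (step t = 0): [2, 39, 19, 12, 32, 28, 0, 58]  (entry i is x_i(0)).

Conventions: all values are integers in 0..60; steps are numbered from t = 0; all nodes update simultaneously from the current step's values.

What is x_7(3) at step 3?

Answer: x_7(3) = 28

Derivation:
t=0: [2, 39, 19, 12, 32, 28, 0, 58]
t=1: [24, 34, 33, 30, 35, 35, 23, 24]
t=2: [50, 50, 51, 51, 50, 50, 50, 50]
t=3: [28, 28, 27, 27, 28, 28, 28, 28]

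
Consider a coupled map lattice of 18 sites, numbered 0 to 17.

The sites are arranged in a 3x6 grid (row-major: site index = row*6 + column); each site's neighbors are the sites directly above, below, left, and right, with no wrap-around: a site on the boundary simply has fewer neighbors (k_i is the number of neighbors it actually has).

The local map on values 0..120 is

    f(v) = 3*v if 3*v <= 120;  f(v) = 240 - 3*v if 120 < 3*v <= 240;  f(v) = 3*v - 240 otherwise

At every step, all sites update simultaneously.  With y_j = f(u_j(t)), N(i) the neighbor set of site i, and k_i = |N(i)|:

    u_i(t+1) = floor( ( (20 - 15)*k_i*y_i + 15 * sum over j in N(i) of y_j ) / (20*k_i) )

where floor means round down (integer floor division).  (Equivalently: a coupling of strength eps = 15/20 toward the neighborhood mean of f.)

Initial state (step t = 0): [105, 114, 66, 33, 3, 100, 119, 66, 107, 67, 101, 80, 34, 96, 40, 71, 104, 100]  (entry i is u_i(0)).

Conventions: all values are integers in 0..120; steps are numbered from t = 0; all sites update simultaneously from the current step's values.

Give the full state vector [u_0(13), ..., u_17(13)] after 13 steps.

Answer: [69, 75, 64, 45, 37, 71, 80, 66, 76, 30, 40, 80, 76, 79, 61, 32, 37, 70]

Derivation:
t=0: [105, 114, 66, 33, 3, 100, 119, 66, 107, 67, 101, 80, 34, 96, 40, 71, 104, 100]
t=1: [100, 65, 81, 47, 57, 18, 84, 75, 65, 60, 38, 45, 87, 78, 69, 64, 55, 42]
t=2: [36, 30, 48, 57, 84, 78, 27, 24, 32, 72, 86, 96, 12, 18, 33, 54, 87, 96]
t=3: [91, 91, 87, 50, 26, 24, 74, 78, 78, 54, 24, 30, 59, 65, 81, 55, 41, 37]
t=4: [27, 23, 37, 66, 78, 81, 30, 20, 21, 65, 86, 86, 39, 29, 32, 68, 93, 105]
t=5: [79, 80, 71, 51, 17, 9, 87, 72, 74, 41, 24, 28, 95, 90, 70, 54, 42, 40]
t=6: [8, 13, 33, 70, 59, 57, 23, 18, 41, 77, 86, 75, 30, 32, 39, 84, 96, 104]
t=7: [46, 54, 71, 50, 45, 46, 59, 73, 81, 35, 29, 43, 84, 89, 85, 46, 37, 41]
t=8: [78, 57, 49, 81, 96, 106, 49, 37, 32, 79, 102, 104, 36, 18, 36, 83, 104, 112]
t=9: [62, 69, 65, 36, 48, 64, 79, 86, 83, 33, 53, 78, 82, 95, 66, 48, 60, 78]
t=10: [27, 37, 48, 87, 83, 50, 20, 21, 40, 79, 69, 35, 19, 27, 48, 74, 60, 26]
t=11: [84, 87, 87, 32, 38, 65, 65, 85, 78, 36, 41, 76, 67, 74, 78, 44, 47, 81]
t=12: [27, 17, 36, 84, 93, 58, 27, 20, 29, 88, 91, 44, 33, 19, 34, 80, 81, 42]
t=13: [69, 75, 64, 45, 37, 71, 80, 66, 76, 30, 40, 80, 76, 79, 61, 32, 37, 70]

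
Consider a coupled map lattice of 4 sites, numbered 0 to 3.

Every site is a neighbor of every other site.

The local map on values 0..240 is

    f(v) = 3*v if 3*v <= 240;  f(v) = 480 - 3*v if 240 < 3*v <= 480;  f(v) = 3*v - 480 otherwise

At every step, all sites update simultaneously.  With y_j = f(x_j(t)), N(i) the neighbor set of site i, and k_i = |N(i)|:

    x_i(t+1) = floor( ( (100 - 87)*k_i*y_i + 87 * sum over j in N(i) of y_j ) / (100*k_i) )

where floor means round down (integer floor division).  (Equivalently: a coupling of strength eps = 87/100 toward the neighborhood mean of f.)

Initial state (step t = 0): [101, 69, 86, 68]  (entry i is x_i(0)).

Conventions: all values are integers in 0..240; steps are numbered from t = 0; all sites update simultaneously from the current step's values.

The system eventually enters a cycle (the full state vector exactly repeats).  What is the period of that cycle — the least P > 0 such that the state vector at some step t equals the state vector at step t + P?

Answer: 8
Key observation: The state at step 6, [123, 123, 123, 123], reappears at step 14 — and no state repeats earlier — so the cycle the system enters has period 8.

Derivation:
t=0: [101, 69, 86, 68]
t=1: [206, 201, 199, 202]
t=2: [124, 126, 127, 126]
t=3: [101, 102, 103, 102]
t=4: [173, 174, 174, 174]
t=5: [41, 41, 41, 41]
t=6: [123, 123, 123, 123]
t=7: [111, 111, 111, 111]
t=8: [147, 147, 147, 147]
t=9: [39, 39, 39, 39]
t=10: [117, 117, 117, 117]
t=11: [129, 129, 129, 129]
t=12: [93, 93, 93, 93]
t=13: [201, 201, 201, 201]
t=14: [123, 123, 123, 123]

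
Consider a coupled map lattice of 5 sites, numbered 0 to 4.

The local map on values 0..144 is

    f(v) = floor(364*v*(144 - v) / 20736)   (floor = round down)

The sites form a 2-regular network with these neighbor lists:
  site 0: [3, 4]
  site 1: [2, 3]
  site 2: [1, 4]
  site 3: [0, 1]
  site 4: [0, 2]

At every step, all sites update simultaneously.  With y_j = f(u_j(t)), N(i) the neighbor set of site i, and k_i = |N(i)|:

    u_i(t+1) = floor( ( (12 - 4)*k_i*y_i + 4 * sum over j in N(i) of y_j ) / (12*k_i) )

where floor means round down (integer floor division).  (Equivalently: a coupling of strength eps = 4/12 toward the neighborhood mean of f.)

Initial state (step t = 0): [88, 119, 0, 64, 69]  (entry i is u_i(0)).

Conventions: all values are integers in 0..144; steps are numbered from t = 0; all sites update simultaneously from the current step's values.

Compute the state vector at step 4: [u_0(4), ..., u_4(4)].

Answer: [86, 85, 85, 86, 86]

Derivation:
t=0: [88, 119, 0, 64, 69]
t=1: [87, 49, 23, 82, 74]
t=2: [87, 76, 60, 87, 82]
t=3: [87, 89, 88, 87, 88]
t=4: [86, 85, 85, 86, 86]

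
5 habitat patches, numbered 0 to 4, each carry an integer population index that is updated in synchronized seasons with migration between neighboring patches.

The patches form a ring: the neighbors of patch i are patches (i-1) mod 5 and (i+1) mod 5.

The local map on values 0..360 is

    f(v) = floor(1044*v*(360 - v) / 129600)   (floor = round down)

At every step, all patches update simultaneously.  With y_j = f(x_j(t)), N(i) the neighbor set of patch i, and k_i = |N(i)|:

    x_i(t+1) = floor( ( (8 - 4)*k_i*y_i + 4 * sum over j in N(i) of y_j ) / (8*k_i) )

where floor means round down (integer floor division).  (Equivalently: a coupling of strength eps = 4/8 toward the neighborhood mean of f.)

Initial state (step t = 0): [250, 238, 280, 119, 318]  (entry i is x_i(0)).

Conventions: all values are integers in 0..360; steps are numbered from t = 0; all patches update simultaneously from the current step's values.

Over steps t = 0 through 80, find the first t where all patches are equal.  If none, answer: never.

Answer: 6
Key observation: Synchronization is absorbing here: once all patches are equal they stay equal, and step 6 is the first all-equal step.

Derivation:
t=0: [250, 238, 280, 119, 318]  (not all equal)
t=1: [195, 216, 206, 187, 166]  (not all equal)
t=2: [256, 253, 255, 258, 259]  (not all equal)
t=3: [214, 216, 214, 211, 211]  (not all equal)
t=4: [251, 250, 251, 252, 252]  (not all equal)
t=5: [220, 220, 220, 219, 219]  (not all equal)
t=6: [248, 248, 248, 248, 248]  (all equal)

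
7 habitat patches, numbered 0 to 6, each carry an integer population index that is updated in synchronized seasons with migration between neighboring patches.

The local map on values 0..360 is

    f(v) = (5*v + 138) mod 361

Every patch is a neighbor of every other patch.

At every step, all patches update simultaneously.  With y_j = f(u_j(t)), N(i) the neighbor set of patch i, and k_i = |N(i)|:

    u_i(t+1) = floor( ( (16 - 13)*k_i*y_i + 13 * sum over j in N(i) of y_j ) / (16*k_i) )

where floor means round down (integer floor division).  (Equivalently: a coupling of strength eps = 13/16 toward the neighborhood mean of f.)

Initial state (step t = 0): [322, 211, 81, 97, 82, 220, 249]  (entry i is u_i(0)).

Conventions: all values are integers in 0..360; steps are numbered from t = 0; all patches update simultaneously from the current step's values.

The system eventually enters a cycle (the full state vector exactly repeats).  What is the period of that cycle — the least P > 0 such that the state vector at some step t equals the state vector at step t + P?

Answer: 9
Key observation: The state at step 4, [279, 279, 279, 279, 279, 279, 279], reappears at step 13 — and no state repeats earlier — so the cycle the system enters has period 9.

Derivation:
t=0: [322, 211, 81, 97, 82, 220, 249]
t=1: [218, 208, 212, 216, 212, 211, 218]
t=2: [124, 121, 122, 123, 122, 122, 124]
t=3: [29, 28, 28, 28, 28, 28, 29]
t=4: [279, 279, 279, 279, 279, 279, 279]
t=5: [89, 89, 89, 89, 89, 89, 89]
t=6: [222, 222, 222, 222, 222, 222, 222]
t=7: [165, 165, 165, 165, 165, 165, 165]
t=8: [241, 241, 241, 241, 241, 241, 241]
t=9: [260, 260, 260, 260, 260, 260, 260]
t=10: [355, 355, 355, 355, 355, 355, 355]
t=11: [108, 108, 108, 108, 108, 108, 108]
t=12: [317, 317, 317, 317, 317, 317, 317]
t=13: [279, 279, 279, 279, 279, 279, 279]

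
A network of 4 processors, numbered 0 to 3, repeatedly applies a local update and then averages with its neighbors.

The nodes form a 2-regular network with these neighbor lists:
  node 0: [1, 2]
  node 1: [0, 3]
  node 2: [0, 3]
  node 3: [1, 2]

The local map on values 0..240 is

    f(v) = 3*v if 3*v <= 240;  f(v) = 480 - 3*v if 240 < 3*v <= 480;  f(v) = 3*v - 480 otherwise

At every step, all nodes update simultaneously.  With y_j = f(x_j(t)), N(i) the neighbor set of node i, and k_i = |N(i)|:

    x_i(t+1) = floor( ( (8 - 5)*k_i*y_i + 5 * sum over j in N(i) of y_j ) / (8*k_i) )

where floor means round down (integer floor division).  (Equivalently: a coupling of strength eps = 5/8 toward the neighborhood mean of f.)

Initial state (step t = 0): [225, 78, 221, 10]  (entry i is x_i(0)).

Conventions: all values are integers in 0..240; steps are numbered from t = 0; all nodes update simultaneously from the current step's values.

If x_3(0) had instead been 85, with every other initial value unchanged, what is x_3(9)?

Simulating step by step:
t=0: [225, 78, 221, 85]
t=1: [203, 219, 199, 214]
t=2: [140, 157, 134, 152]
t=3: [49, 29, 55, 36]
t=4: [133, 112, 141, 119]
t=5: [93, 117, 85, 108]
t=6: [186, 159, 195, 169]
t=7: [63, 33, 72, 43]
t=8: [169, 136, 180, 146]
t=9: [51, 48, 44, 57]

Answer: x_3(9) = 57
Key observation: This trace re-runs the system from the modified initial state.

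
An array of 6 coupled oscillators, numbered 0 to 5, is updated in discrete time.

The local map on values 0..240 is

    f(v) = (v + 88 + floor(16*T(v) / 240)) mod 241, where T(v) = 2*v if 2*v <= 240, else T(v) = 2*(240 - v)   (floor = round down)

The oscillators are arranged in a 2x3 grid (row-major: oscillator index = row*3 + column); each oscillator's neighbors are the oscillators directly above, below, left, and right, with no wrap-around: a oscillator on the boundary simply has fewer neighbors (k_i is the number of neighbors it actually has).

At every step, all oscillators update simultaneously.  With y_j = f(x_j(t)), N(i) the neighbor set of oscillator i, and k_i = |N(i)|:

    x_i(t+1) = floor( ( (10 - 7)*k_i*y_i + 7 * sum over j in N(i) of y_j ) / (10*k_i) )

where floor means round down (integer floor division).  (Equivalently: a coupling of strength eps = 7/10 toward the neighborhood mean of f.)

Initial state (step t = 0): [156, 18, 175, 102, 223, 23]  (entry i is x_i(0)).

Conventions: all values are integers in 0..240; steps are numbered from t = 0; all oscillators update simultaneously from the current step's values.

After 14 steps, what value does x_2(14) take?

Simulating step by step:
t=0: [156, 18, 175, 102, 223, 23]
t=1: [113, 59, 86, 91, 120, 69]
t=2: [185, 192, 167, 211, 186, 192]
t=3: [48, 37, 38, 45, 47, 35]
t=4: [136, 135, 128, 140, 134, 133]
t=5: [154, 235, 234, 165, 180, 233]
t=6: [40, 54, 81, 23, 53, 64]
t=7: [131, 152, 161, 132, 143, 162]
t=8: [155, 62, 15, 152, 61, 12]
t=9: [62, 111, 122, 62, 109, 122]
t=10: [177, 202, 220, 176, 202, 220]
t=11: [39, 52, 63, 39, 52, 63]
t=12: [136, 145, 154, 136, 145, 154]
t=13: [155, 60, 9, 155, 60, 9]
t=14: [63, 109, 118, 63, 109, 118]

Answer: x_2(14) = 118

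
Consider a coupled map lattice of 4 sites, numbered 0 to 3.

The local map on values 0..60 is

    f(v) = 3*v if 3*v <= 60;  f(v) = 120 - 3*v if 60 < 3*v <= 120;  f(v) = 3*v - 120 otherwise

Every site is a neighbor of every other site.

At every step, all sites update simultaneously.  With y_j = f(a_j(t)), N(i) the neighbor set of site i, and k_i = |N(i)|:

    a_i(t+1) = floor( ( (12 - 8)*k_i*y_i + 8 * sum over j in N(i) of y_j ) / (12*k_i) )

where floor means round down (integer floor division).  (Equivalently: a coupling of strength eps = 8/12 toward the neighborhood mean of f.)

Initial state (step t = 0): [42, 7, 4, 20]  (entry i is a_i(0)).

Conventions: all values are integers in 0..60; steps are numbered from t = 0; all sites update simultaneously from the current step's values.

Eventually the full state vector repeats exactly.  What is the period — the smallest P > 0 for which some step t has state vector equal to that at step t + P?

Answer: 1
Key observation: The state at step 8, [60, 60, 60, 60], reappears at step 9 — and no state repeats earlier — so the cycle the system enters has period 1.

Derivation:
t=0: [42, 7, 4, 20]
t=1: [22, 24, 23, 28]
t=2: [48, 47, 47, 46]
t=3: [21, 21, 21, 20]
t=4: [57, 57, 57, 58]
t=5: [51, 51, 51, 52]
t=6: [33, 33, 33, 34]
t=7: [20, 20, 20, 20]
t=8: [60, 60, 60, 60]
t=9: [60, 60, 60, 60]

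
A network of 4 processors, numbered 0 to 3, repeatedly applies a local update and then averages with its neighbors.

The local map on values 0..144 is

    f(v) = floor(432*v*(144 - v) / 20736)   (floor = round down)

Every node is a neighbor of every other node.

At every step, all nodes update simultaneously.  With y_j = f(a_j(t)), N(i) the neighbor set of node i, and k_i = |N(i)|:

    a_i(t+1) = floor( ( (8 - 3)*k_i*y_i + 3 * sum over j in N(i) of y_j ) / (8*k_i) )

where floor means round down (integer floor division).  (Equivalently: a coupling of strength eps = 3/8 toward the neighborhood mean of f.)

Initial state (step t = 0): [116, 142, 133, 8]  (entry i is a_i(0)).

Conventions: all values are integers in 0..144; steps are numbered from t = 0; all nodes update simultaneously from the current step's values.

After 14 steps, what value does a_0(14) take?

Simulating step by step:
t=0: [116, 142, 133, 8]
t=1: [49, 18, 30, 26]
t=2: [82, 58, 70, 66]
t=3: [105, 104, 106, 106]
t=4: [84, 85, 83, 83]
t=5: [104, 104, 104, 104]
t=6: [86, 86, 86, 86]
t=7: [103, 103, 103, 103]
t=8: [87, 87, 87, 87]
t=9: [103, 103, 103, 103]
t=10: [87, 87, 87, 87]
t=11: [103, 103, 103, 103]
t=12: [87, 87, 87, 87]
t=13: [103, 103, 103, 103]
t=14: [87, 87, 87, 87]

Answer: a_0(14) = 87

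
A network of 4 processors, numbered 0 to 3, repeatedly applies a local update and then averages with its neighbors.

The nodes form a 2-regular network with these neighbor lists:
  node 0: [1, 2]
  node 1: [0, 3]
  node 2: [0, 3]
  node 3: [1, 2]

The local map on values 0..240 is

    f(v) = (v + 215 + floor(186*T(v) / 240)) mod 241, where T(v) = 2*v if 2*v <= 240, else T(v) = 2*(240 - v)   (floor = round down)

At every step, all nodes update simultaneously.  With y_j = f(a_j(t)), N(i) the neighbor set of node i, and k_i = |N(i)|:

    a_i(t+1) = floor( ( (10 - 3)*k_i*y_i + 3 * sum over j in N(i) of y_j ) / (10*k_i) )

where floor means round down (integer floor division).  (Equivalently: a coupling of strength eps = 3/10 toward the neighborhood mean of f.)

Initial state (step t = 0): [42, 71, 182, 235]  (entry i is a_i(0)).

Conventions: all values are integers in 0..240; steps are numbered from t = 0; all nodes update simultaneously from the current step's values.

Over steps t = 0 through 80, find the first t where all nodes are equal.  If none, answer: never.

Answer: never
Key observation: The state at step 24 reappears at step 34 — the system is in a cycle of period 10 from step 24 on.  No step 0..34 is synchronized, and the cycle repeats forever, so no step up to 80 (or ever) has all nodes equal.

Derivation:
t=0: [42, 71, 182, 235]  (not all equal)
t=1: [80, 153, 47, 175]  (not all equal)
t=2: [141, 41, 93, 22]  (not all equal)
t=3: [62, 63, 156, 64]  (not all equal)
t=4: [115, 134, 53, 118]  (not all equal)
t=5: [39, 30, 85, 44]  (not all equal)
t=6: [87, 58, 156, 96]  (not all equal)
t=7: [157, 146, 75, 173]  (not all equal)
t=8: [40, 20, 119, 34]  (not all equal)
t=9: [62, 37, 45, 51]  (not all equal)
t=10: [115, 83, 97, 96]  (not all equal)
t=11: [79, 166, 191, 213]  (not all equal)
t=12: [160, 69, 228, 197]  (not all equal)
t=13: [67, 142, 192, 221]  (not all equal)
t=14: [140, 73, 223, 196]  (not all equal)
t=15: [77, 151, 196, 224]  (not all equal)
t=16: [157, 73, 225, 194]  (not all equal)
t=17: [69, 150, 193, 224]  (not all equal)
t=18: [143, 71, 222, 194]  (not all equal)
t=19: [74, 148, 195, 224]  (not all equal)
t=20: [152, 73, 224, 194]  (not all equal)
t=21: [72, 151, 194, 224]  (not all equal)
t=22: [148, 71, 224, 194]  (not all equal)
t=23: [72, 147, 194, 223]  (not all equal)
t=24: [149, 73, 224, 195]  (not all equal)
t=25: [73, 151, 194, 223]  (not all equal)
t=26: [151, 72, 224, 195]  (not all equal)
t=27: [71, 148, 194, 223]  (not all equal)
t=28: [147, 72, 224, 195]  (not all equal)
t=29: [73, 149, 194, 223]  (not all equal)
t=30: [151, 73, 224, 195]  (not all equal)
t=31: [72, 150, 194, 223]  (not all equal)
t=32: [149, 72, 224, 195]  (not all equal)
t=33: [72, 149, 194, 223]  (not all equal)
t=34: [149, 73, 224, 195]  (not all equal)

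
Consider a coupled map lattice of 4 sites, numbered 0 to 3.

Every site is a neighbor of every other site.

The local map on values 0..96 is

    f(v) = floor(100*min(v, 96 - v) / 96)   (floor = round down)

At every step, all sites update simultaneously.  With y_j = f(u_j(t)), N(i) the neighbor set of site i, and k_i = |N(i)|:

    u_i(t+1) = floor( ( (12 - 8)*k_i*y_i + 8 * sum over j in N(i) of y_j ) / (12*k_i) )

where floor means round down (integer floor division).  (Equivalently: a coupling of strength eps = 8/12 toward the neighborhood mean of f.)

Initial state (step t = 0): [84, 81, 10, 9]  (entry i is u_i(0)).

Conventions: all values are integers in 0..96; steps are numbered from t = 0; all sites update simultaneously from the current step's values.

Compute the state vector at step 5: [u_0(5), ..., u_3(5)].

Answer: [11, 11, 11, 11]

Derivation:
t=0: [84, 81, 10, 9]
t=1: [11, 11, 11, 11]
t=2: [11, 11, 11, 11]
t=3: [11, 11, 11, 11]
t=4: [11, 11, 11, 11]
t=5: [11, 11, 11, 11]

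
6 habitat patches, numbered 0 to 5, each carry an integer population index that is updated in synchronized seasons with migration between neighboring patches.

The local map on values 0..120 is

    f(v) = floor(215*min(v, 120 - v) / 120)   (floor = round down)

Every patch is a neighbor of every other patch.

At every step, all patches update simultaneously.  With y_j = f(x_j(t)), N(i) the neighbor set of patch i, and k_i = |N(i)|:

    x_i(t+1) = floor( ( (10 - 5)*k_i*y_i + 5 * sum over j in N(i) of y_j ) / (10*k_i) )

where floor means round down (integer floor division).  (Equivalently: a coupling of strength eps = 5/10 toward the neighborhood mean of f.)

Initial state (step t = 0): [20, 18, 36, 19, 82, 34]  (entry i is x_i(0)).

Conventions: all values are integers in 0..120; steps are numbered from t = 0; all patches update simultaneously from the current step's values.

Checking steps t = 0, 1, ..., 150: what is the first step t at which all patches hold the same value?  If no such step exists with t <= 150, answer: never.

Simulating step by step:
t=0: [20, 18, 36, 19, 82, 34]  (not all equal)
t=1: [43, 42, 54, 42, 56, 53]  (not all equal)
t=2: [82, 81, 90, 81, 91, 89]  (not all equal)
t=3: [63, 64, 57, 64, 56, 58]  (not all equal)
t=4: [101, 100, 101, 100, 100, 101]  (not all equal)
t=5: [34, 34, 34, 34, 34, 34]  (all equal)

Answer: 5
Key observation: Synchronization is absorbing here: once all patches are equal they stay equal, and step 5 is the first all-equal step.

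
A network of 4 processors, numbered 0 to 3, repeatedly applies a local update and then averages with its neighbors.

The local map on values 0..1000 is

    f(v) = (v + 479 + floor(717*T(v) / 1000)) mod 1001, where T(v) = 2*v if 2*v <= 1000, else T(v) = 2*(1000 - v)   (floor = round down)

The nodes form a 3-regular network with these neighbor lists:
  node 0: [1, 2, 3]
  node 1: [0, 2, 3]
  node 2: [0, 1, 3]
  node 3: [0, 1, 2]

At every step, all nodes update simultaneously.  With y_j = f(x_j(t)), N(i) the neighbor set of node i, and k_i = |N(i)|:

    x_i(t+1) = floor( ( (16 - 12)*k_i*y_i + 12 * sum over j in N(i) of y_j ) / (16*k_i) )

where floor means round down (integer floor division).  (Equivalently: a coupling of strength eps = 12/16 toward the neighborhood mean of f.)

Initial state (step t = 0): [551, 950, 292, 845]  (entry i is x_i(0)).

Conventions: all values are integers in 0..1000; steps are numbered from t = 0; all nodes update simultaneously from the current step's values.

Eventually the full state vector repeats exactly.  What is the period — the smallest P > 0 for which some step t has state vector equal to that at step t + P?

Simulating step by step:
t=0: [551, 950, 292, 845]
t=1: [476, 476, 476, 476]
t=2: [636, 636, 636, 636]
t=3: [635, 635, 635, 635]
t=4: [636, 636, 636, 636]

Answer: 2
Key observation: The state at step 2, [636, 636, 636, 636], reappears at step 4 — and no state repeats earlier — so the cycle the system enters has period 2.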